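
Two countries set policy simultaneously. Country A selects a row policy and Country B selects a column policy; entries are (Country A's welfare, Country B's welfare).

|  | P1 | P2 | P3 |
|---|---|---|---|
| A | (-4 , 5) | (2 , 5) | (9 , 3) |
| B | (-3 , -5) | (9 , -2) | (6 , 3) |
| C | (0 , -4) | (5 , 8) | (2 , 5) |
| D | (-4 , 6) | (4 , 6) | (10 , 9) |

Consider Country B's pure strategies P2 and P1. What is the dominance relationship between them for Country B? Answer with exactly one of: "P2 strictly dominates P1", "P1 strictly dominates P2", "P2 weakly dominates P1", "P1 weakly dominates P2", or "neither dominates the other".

P2's payoffs vs P1's, by Country A's action — A: 5=5, B: -2>-5, C: 8>-4, D: 6=6.
P2 is at least as good everywhere and strictly better somewhere (tied only at A, D), so P2 weakly but not strictly dominates P1.

P2 weakly dominates P1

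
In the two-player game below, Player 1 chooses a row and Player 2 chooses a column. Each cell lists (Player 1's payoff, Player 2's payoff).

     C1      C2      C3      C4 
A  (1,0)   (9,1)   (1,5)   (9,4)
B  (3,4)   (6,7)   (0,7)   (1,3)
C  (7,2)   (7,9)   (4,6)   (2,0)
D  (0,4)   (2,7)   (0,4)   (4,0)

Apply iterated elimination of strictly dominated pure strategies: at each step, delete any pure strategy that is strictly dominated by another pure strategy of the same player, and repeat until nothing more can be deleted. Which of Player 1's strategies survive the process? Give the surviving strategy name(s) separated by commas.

Row B is eliminated: C beats it against every remaining column (C1: 7>3, C2: 7>6, C3: 4>0, C4: 2>1).
Player 1's strategy D is strictly dominated by A (C1: 1>0, C2: 9>2, C3: 1>0, C4: 9>4) and is removed.
Column C1 is eliminated: C2 beats it against every remaining row (A: 1>0, C: 9>2).
Player 2's strategy C4 is strictly dominated by C3 (A: 5>4, C: 6>0) and is removed.
Among the remaining strategies, none is strictly dominated by another pure strategy of the same player, so the elimination stops.
Surviving strategies — Player 1: {A, C}; Player 2: {C2, C3}.

A, C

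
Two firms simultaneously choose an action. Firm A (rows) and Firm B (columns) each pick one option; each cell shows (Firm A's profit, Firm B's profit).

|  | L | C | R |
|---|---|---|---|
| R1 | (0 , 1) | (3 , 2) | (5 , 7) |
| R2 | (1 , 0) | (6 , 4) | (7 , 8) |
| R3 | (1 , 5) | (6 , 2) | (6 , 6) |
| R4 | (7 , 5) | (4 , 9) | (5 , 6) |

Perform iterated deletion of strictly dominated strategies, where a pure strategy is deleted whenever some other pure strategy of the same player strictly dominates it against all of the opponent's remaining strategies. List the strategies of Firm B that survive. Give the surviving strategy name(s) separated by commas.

For Firm A, R2 strictly dominates R1 on the remaining columns (L: 1>0, C: 6>3, R: 7>5); eliminate R1.
For Firm B, R strictly dominates L on the remaining rows (R2: 8>0, R3: 6>5, R4: 6>5); eliminate L.
Row R4 is eliminated: R2 beats it against every remaining column (C: 6>4, R: 7>5).
Firm B's strategy C is strictly dominated by R (R2: 8>4, R3: 6>2) and is removed.
Row R3 is eliminated: R2 beats it against every remaining column (R: 7>6).
Among the remaining strategies, none is strictly dominated by another pure strategy of the same player, so the elimination stops.
Surviving strategies — Firm A: {R2}; Firm B: {R}.

R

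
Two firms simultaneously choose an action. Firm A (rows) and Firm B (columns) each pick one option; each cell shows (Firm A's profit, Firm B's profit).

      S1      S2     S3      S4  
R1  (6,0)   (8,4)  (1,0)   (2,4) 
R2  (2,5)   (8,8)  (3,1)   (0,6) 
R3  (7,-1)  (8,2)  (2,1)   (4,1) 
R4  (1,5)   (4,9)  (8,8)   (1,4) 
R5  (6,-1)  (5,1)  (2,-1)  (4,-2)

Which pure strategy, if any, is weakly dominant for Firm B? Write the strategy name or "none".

S2

S2 vs S1: R1: 4>0, R2: 8>5, R3: 2>-1, R4: 9>5, R5: 1>-1.
S2 vs S3: R1: 4>0, R2: 8>1, R3: 2>1, R4: 9>8, R5: 1>-1.
S2 vs S4: R1: 4=4, R2: 8>6, R3: 2>1, R4: 9>4, R5: 1>-2.
S2 is at least as good as every other strategy against every opponent action, so it is weakly dominant.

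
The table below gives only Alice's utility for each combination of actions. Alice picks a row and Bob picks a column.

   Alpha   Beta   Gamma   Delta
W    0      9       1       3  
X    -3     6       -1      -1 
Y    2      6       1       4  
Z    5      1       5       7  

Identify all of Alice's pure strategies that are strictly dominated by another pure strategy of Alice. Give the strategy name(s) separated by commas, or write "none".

X

W: no other strategy beats it everywhere (X at Alpha (0>-3); Y at Beta (9>6); Z at Beta (9>1)).
X is strictly dominated by W (Alpha: 0>-3, Beta: 9>6, Gamma: 1>-1, Delta: 3>-1).
Y: no other strategy beats it everywhere (W at Alpha (2>0); X at Alpha (2>-3); Z at Beta (6>1)).
Z: no other strategy beats it everywhere (W at Alpha (5>0); X at Alpha (5>-3); Y at Alpha (5>2)).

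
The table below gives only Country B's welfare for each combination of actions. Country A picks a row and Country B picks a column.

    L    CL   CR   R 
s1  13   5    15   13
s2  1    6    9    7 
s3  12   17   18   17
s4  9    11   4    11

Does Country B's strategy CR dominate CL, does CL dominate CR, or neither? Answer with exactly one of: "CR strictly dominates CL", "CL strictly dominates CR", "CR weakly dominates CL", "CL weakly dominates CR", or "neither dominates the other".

neither dominates the other

CR's payoffs vs CL's, by Country A's action — s1: 15>5, s2: 9>6, s3: 18>17, s4: 4<11.
CR does better at s1, s2, s3 but worse at s4; neither strategy dominates the other.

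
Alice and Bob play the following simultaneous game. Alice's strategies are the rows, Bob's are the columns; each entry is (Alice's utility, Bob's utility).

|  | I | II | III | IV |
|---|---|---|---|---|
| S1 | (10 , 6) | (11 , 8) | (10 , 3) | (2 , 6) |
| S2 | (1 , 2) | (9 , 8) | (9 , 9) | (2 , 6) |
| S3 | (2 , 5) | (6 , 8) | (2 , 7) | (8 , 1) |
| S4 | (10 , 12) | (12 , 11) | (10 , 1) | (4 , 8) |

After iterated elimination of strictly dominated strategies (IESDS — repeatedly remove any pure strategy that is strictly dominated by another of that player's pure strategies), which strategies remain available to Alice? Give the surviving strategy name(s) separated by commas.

Row S2 is eliminated: S4 beats it against every remaining column (I: 10>1, II: 12>9, III: 10>9, IV: 4>2).
For Bob, II strictly dominates III on the remaining rows (S1: 8>3, S3: 8>7, S4: 11>1); eliminate III.
Column IV is eliminated: II beats it against every remaining row (S1: 8>6, S3: 8>1, S4: 11>8).
For Alice, S1 strictly dominates S3 on the remaining columns (I: 10>2, II: 11>6); eliminate S3.
Among the remaining strategies, none is strictly dominated by another pure strategy of the same player, so the elimination stops.
Surviving strategies — Alice: {S1, S4}; Bob: {I, II}.

S1, S4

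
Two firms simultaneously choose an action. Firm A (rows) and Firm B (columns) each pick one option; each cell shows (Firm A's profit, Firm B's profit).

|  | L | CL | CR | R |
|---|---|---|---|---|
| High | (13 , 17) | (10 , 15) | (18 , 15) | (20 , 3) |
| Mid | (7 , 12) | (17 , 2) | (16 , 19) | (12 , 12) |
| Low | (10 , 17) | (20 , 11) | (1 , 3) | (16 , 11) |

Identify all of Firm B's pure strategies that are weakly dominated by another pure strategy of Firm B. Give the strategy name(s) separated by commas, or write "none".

Nothing dominates L: CL at High (17>15); CR at High (17>15); R at High (17>3).
CL: dominated, since L does at least as well everywhere (High: 17>15, Mid: 12>2, Low: 17>11).
Nothing dominates CR: L at Mid (19>12); CL at Mid (19>2); R at High (15>3).
R: dominated, since L does at least as well everywhere (High: 17>3, Mid: 12=12, Low: 17>11).

CL, R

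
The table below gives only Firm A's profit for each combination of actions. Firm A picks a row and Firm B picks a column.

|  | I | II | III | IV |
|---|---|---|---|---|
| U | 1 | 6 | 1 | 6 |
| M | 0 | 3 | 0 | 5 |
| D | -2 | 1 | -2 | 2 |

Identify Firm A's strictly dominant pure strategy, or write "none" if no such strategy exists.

U vs M: I: 1>0, II: 6>3, III: 1>0, IV: 6>5.
U vs D: I: 1>-2, II: 6>1, III: 1>-2, IV: 6>2.
U strictly beats every other strategy against every opponent action, so it is strictly dominant.

U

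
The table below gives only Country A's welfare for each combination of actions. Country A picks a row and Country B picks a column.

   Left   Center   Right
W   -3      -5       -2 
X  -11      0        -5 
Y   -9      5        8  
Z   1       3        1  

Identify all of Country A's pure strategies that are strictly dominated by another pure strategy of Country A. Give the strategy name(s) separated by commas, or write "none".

W, X

W: dominated, since Z does at least as well everywhere (Left: 1>-3, Center: 3>-5, Right: 1>-2).
X: dominated, since Y does at least as well everywhere (Left: -9>-11, Center: 5>0, Right: 8>-5).
Y is not dominated — it holds its own against W at Center (5>-5); X at Left (-9>-11); Z at Center (5>3).
Nothing dominates Z: W at Left (1>-3); X at Left (1>-11); Y at Left (1>-9).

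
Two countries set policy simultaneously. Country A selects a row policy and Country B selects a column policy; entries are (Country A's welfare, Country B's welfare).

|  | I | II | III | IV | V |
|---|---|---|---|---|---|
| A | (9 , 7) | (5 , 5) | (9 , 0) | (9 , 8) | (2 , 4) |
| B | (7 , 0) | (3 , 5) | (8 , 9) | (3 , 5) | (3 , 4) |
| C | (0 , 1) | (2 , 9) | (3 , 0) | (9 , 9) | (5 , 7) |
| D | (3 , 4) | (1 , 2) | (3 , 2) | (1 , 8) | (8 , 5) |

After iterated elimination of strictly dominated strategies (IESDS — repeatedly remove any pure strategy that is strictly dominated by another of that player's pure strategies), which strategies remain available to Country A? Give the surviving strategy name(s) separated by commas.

Country B's strategy I is strictly dominated by IV (A: 8>7, B: 5>0, C: 9>1, D: 8>4) and is removed.
For Country B, IV strictly dominates V on the remaining rows (A: 8>4, B: 5>4, C: 9>7, D: 8>5); eliminate V.
Country A's strategy B is strictly dominated by A (II: 5>3, III: 9>8, IV: 9>3) and is removed.
For Country A, A strictly dominates D on the remaining columns (II: 5>1, III: 9>3, IV: 9>1); eliminate D.
For Country B, II strictly dominates III on the remaining rows (A: 5>0, C: 9>0); eliminate III.
Among the remaining strategies, none is strictly dominated by another pure strategy of the same player, so the elimination stops.
Surviving strategies — Country A: {A, C}; Country B: {II, IV}.

A, C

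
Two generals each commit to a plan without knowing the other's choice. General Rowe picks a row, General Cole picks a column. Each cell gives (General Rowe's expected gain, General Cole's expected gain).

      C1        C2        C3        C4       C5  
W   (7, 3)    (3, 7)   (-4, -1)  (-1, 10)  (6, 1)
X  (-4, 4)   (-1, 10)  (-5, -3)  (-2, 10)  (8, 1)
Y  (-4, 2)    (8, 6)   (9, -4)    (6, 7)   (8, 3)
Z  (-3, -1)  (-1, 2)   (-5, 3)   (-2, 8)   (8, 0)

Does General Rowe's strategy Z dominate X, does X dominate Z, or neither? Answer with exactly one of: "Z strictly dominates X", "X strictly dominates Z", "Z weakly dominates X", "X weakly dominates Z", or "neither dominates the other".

Compare Z to X across every action of General Cole: C1: -3>-4, C2: -1=-1, C3: -5=-5, C4: -2=-2, C5: 8=8.
Z is at least as good everywhere and strictly better somewhere (tied only at C2, C3, C4, C5), so Z weakly but not strictly dominates X.

Z weakly dominates X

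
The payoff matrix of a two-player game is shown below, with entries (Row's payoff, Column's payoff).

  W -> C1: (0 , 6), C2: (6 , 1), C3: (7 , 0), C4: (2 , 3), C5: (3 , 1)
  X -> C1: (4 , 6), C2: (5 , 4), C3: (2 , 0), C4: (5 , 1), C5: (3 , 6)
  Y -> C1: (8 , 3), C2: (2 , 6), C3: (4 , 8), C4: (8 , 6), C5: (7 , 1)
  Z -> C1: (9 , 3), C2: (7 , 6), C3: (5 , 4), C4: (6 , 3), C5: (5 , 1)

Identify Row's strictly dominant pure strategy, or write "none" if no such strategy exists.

W fails to dominate X at C1 (0<4).
X fails to dominate W at C2 (5<6).
Y fails to dominate W at C2 (2<6).
Z fails to dominate W at C3 (5<7).
No single strategy dominates all the others.

none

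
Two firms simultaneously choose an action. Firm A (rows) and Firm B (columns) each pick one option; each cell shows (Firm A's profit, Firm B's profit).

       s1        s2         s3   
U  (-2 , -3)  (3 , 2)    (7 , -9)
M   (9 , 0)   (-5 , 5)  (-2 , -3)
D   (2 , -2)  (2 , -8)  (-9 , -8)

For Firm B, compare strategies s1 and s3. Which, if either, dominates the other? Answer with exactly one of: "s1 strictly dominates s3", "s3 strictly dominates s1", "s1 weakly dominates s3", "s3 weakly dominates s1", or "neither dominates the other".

s1 strictly dominates s3

Compare s1 to s3 across each choice by Firm A: U: -3>-9, M: 0>-3, D: -2>-8.
s1 gives a strictly higher payoff against each choice by Firm A, so s1 strictly dominates s3.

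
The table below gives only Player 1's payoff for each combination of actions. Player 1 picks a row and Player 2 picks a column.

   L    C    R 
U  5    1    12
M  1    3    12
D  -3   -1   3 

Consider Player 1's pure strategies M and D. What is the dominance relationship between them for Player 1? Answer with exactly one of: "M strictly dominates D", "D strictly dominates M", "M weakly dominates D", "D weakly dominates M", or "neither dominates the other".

M's payoffs vs D's, by Player 2's action — L: 1>-3, C: 3>-1, R: 12>3.
Every comparison favours M, so M strictly dominates D.

M strictly dominates D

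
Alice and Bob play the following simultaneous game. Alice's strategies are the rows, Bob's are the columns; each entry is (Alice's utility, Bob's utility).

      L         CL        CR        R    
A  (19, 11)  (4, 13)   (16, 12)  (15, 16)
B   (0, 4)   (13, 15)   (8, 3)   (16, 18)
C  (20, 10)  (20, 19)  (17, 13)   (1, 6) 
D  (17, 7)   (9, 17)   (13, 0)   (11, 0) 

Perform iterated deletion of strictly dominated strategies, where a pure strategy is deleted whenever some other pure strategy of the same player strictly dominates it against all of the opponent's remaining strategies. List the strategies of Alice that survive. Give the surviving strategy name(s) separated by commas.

For Bob, CL strictly dominates L on the remaining rows (A: 13>11, B: 15>4, C: 19>10, D: 17>7); eliminate L.
Bob's strategy CR is strictly dominated by CL (A: 13>12, B: 15>3, C: 19>13, D: 17>0) and is removed.
For Alice, B strictly dominates A on the remaining columns (CL: 13>4, R: 16>15); eliminate A.
Row D is eliminated: B beats it against every remaining column (CL: 13>9, R: 16>11).
Among the remaining strategies, none is strictly dominated by another pure strategy of the same player, so the elimination stops.
Surviving strategies — Alice: {B, C}; Bob: {CL, R}.

B, C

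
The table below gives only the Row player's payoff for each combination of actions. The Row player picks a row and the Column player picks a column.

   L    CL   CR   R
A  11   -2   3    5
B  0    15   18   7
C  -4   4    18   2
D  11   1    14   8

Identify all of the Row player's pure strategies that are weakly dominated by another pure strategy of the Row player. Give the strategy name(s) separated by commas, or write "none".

A is weakly dominated by D (L: 11=11, CL: 1>-2, CR: 14>3, R: 8>5).
Nothing dominates B: A at CL (15>-2); C at L (0>-4); D at CL (15>1).
C is weakly dominated by B (L: 0>-4, CL: 15>4, CR: 18=18, R: 7>2).
D: no other strategy beats it everywhere (A at CL (1>-2); B at L (11>0); C at L (11>-4)).

A, C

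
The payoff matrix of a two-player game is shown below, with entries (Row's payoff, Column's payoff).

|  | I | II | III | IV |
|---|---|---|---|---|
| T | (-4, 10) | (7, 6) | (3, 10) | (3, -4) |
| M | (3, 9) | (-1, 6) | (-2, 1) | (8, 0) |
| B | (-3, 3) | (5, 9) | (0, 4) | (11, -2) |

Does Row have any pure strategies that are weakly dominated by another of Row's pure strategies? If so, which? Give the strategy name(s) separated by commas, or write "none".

none

T: no other strategy beats it everywhere (M at II (7>-1); B at II (7>5)).
M is not dominated — it holds its own against T at I (3>-4); B at I (3>-3).
B is not dominated — it holds its own against T at I (-3>-4); M at II (5>-1).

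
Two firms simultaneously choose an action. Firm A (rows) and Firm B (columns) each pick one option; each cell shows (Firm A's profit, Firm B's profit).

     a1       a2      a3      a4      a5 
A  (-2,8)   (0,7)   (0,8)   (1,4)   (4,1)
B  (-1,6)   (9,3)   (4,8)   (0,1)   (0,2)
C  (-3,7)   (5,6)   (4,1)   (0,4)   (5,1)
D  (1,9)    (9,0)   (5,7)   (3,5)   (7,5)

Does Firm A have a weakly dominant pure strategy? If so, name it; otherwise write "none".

D vs A: a1: 1>-2, a2: 9>0, a3: 5>0, a4: 3>1, a5: 7>4.
D vs B: a1: 1>-1, a2: 9=9, a3: 5>4, a4: 3>0, a5: 7>0.
D vs C: a1: 1>-3, a2: 9>5, a3: 5>4, a4: 3>0, a5: 7>5.
D is at least as good as every other strategy against every opponent action, so it is weakly dominant.

D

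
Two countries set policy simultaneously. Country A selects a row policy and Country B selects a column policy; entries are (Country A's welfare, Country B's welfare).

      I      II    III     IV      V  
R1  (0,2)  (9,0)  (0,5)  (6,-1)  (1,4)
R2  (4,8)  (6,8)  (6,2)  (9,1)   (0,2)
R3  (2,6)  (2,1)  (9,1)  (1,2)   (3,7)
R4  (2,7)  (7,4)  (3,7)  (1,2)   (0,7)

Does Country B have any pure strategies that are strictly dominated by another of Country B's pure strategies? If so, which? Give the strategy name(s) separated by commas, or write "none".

I: no other strategy beats it everywhere (II at R1 (2>0); III at R2 (8>2); IV at R1 (2>-1); V at R2 (8>2)).
II is not dominated — it holds its own against I at R2 (8=8); III at R2 (8>2); IV at R1 (0>-1); V at R2 (8>2).
III: no other strategy beats it everywhere (I at R1 (5>2); II at R1 (5>0); IV at R1 (5>-1); V at R1 (5>4)).
IV: dominated, since I does at least as well everywhere (R1: 2>-1, R2: 8>1, R3: 6>2, R4: 7>2).
Nothing dominates V: I at R1 (4>2); II at R1 (4>0); III at R2 (2=2); IV at R1 (4>-1).

IV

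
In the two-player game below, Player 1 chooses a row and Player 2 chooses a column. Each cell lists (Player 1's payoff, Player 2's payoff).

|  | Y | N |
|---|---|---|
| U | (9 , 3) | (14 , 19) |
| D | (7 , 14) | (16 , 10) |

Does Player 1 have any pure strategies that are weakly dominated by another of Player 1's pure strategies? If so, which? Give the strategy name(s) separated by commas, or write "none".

none

U: no other strategy beats it everywhere (D at Y (9>7)).
D: no other strategy beats it everywhere (U at N (16>14)).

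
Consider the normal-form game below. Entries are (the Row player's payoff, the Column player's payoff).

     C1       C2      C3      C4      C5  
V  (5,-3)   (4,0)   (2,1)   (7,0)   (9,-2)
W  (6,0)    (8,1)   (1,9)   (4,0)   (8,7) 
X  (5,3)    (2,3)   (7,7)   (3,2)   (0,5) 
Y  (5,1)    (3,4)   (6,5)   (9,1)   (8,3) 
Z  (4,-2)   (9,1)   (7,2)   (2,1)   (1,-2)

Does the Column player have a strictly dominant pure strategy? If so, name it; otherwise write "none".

C3 vs C1: V: 1>-3, W: 9>0, X: 7>3, Y: 5>1, Z: 2>-2.
C3 vs C2: V: 1>0, W: 9>1, X: 7>3, Y: 5>4, Z: 2>1.
C3 vs C4: V: 1>0, W: 9>0, X: 7>2, Y: 5>1, Z: 2>1.
C3 vs C5: V: 1>-2, W: 9>7, X: 7>5, Y: 5>3, Z: 2>-2.
C3 strictly beats every other strategy against every opponent action, so it is strictly dominant.

C3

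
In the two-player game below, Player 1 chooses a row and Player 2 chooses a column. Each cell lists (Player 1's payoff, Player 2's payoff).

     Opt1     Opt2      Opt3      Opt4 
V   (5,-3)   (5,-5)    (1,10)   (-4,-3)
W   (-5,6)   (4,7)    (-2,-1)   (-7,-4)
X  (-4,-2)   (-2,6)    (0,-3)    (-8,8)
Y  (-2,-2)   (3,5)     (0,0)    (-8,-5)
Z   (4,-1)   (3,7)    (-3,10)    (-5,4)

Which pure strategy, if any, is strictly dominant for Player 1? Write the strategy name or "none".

V vs W: Opt1: 5>-5, Opt2: 5>4, Opt3: 1>-2, Opt4: -4>-7.
V vs X: Opt1: 5>-4, Opt2: 5>-2, Opt3: 1>0, Opt4: -4>-8.
V vs Y: Opt1: 5>-2, Opt2: 5>3, Opt3: 1>0, Opt4: -4>-8.
V vs Z: Opt1: 5>4, Opt2: 5>3, Opt3: 1>-3, Opt4: -4>-5.
V strictly beats every other strategy against every opponent action, so it is strictly dominant.

V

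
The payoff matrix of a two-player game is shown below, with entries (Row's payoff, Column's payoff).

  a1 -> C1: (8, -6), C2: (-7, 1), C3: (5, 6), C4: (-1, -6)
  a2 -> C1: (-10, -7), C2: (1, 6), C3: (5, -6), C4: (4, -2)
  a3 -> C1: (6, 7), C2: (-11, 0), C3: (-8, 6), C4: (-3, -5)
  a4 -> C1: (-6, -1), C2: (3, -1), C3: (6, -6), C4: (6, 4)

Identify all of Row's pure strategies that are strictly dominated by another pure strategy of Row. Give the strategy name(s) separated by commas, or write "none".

a2, a3

a1: no other strategy beats it everywhere (a2 at C1 (8>-10); a3 at C1 (8>6); a4 at C1 (8>-6)).
a4 strictly dominates a2 — C1: -6>-10, C2: 3>1, C3: 6>5, C4: 6>4.
a3: dominated, since a1 does at least as well everywhere (C1: 8>6, C2: -7>-11, C3: 5>-8, C4: -1>-3).
a4 is not dominated — it holds its own against a1 at C2 (3>-7); a2 at C1 (-6>-10); a3 at C2 (3>-11).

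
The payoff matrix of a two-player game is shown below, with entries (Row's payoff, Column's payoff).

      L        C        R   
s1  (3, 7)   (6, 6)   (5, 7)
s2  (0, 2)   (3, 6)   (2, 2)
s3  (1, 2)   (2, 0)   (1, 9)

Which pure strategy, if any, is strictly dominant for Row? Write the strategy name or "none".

s1 vs s2: L: 3>0, C: 6>3, R: 5>2.
s1 vs s3: L: 3>1, C: 6>2, R: 5>1.
s1 strictly beats every other strategy against every opponent action, so it is strictly dominant.

s1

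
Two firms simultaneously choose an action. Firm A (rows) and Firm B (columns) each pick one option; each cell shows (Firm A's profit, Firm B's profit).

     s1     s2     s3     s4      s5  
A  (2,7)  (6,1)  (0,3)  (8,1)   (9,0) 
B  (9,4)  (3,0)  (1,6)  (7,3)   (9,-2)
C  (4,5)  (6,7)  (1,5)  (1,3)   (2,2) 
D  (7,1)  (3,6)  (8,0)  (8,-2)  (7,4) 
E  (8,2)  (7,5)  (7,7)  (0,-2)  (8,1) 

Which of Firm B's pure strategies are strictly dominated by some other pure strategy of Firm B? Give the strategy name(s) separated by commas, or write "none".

s1: no other strategy beats it everywhere (s2 at A (7>1); s3 at A (7>3); s4 at A (7>1); s5 at A (7>0)).
s2: no other strategy beats it everywhere (s1 at C (7>5); s3 at C (7>5); s4 at A (1=1); s5 at A (1>0)).
s3 is not dominated — it holds its own against s1 at B (6>4); s2 at A (3>1); s4 at A (3>1); s5 at A (3>0).
s1 strictly dominates s4 — A: 7>1, B: 4>3, C: 5>3, D: 1>-2, E: 2>-2.
s2 strictly dominates s5 — A: 1>0, B: 0>-2, C: 7>2, D: 6>4, E: 5>1.

s4, s5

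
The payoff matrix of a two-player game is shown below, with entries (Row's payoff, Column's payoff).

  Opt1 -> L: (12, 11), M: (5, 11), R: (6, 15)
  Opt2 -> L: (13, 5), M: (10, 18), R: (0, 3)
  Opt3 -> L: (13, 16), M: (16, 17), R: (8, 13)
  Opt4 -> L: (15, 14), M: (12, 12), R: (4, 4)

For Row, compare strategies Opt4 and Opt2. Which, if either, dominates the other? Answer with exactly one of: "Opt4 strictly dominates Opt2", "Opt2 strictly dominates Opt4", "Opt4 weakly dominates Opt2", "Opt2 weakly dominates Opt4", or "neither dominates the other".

Opt4 strictly dominates Opt2

Opt4's payoffs vs Opt2's, by Column's action — L: 15>13, M: 12>10, R: 4>0.
Every comparison favours Opt4, so Opt4 strictly dominates Opt2.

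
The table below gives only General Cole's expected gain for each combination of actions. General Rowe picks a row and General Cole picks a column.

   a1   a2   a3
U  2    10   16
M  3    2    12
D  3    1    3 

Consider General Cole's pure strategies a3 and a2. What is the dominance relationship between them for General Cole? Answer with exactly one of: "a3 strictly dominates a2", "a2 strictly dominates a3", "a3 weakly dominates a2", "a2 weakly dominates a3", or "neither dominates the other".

a3 strictly dominates a2

Compare a3 to a2 across each choice by General Rowe: U: 16>10, M: 12>2, D: 3>1.
Every comparison favours a3, so a3 strictly dominates a2.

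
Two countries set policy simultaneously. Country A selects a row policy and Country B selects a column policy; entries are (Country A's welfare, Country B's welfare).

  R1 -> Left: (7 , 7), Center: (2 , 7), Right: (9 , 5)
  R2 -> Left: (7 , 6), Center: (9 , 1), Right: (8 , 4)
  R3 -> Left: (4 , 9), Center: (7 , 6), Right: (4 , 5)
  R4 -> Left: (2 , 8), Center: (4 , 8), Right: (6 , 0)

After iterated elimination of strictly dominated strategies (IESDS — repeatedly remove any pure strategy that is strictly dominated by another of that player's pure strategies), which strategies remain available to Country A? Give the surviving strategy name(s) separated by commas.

For Country A, R2 strictly dominates R3 on the remaining columns (Left: 7>4, Center: 9>7, Right: 8>4); eliminate R3.
For Country A, R2 strictly dominates R4 on the remaining columns (Left: 7>2, Center: 9>4, Right: 8>6); eliminate R4.
For Country B, Left strictly dominates Right on the remaining rows (R1: 7>5, R2: 6>4); eliminate Right.
Among the remaining strategies, none is strictly dominated by another pure strategy of the same player, so the elimination stops.
Surviving strategies — Country A: {R1, R2}; Country B: {Left, Center}.

R1, R2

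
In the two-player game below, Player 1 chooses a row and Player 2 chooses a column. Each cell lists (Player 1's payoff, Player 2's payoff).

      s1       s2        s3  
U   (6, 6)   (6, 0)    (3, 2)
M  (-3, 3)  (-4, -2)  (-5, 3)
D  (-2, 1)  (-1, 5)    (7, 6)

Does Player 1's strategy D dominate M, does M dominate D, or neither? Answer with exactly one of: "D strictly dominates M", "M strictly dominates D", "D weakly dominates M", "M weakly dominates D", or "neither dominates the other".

D's payoffs vs M's, by Player 2's action — s1: -2>-3, s2: -1>-4, s3: 7>-5.
Every comparison favours D, so D strictly dominates M.

D strictly dominates M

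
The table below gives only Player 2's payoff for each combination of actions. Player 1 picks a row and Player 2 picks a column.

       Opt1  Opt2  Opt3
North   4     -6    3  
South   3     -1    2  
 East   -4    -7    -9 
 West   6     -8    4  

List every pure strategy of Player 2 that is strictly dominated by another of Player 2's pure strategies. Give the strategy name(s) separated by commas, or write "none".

Opt2, Opt3

Opt1: no other strategy beats it everywhere (Opt2 at North (4>-6); Opt3 at North (4>3)).
Opt1 strictly dominates Opt2 — North: 4>-6, South: 3>-1, East: -4>-7, West: 6>-8.
Opt3 is strictly dominated by Opt1 (North: 4>3, South: 3>2, East: -4>-9, West: 6>4).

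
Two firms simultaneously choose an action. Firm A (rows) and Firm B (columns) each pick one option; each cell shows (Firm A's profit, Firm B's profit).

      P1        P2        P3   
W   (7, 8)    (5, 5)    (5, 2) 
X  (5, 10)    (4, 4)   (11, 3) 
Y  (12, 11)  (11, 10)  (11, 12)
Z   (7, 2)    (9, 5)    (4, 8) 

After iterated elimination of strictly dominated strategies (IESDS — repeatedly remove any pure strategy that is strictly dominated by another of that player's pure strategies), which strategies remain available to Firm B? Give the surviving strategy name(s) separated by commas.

For Firm A, Y strictly dominates W on the remaining columns (P1: 12>7, P2: 11>5, P3: 11>5); eliminate W.
Firm A's strategy Z is strictly dominated by Y (P1: 12>7, P2: 11>9, P3: 11>4) and is removed.
Firm B's strategy P2 is strictly dominated by P1 (X: 10>4, Y: 11>10) and is removed.
Among the remaining strategies, none is strictly dominated by another pure strategy of the same player, so the elimination stops.
Surviving strategies — Firm A: {X, Y}; Firm B: {P1, P3}.

P1, P3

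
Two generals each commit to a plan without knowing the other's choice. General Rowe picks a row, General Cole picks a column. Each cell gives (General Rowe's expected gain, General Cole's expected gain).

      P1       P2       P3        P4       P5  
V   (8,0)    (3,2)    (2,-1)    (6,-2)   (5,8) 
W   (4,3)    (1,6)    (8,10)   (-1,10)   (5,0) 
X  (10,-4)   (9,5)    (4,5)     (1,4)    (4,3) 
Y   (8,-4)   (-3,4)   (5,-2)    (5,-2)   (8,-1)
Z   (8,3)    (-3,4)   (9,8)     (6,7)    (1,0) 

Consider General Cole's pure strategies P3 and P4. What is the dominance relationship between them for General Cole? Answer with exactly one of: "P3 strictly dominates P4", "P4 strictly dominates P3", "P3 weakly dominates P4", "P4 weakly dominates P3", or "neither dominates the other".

P3's payoffs vs P4's, by General Rowe's action — V: -1>-2, W: 10=10, X: 5>4, Y: -2=-2, Z: 8>7.
P3 is at least as good everywhere and strictly better somewhere (tied only at W, Y), so P3 weakly but not strictly dominates P4.

P3 weakly dominates P4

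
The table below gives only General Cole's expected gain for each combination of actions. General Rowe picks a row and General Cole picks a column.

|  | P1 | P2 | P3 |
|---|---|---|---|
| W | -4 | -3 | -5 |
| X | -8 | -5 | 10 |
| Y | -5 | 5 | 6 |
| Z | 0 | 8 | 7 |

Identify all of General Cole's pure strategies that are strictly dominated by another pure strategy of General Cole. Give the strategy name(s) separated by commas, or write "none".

P1

P1 is strictly dominated by P2 (W: -3>-4, X: -5>-8, Y: 5>-5, Z: 8>0).
P2 is not dominated — it holds its own against P1 at W (-3>-4); P3 at W (-3>-5).
P3: no other strategy beats it everywhere (P1 at X (10>-8); P2 at X (10>-5)).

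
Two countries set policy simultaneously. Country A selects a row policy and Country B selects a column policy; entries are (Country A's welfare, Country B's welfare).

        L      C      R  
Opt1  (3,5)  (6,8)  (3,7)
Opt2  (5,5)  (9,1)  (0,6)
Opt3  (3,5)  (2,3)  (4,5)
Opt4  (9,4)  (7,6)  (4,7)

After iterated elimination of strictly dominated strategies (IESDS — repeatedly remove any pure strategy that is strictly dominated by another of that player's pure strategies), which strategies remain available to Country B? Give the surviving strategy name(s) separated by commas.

Country A's strategy Opt1 is strictly dominated by Opt4 (L: 9>3, C: 7>6, R: 4>3) and is removed.
Country B's strategy C is strictly dominated by R (Opt2: 6>1, Opt3: 5>3, Opt4: 7>6) and is removed.
Country A's strategy Opt2 is strictly dominated by Opt4 (L: 9>5, R: 4>0) and is removed.
Among the remaining strategies, none is strictly dominated by another pure strategy of the same player, so the elimination stops.
Surviving strategies — Country A: {Opt3, Opt4}; Country B: {L, R}.

L, R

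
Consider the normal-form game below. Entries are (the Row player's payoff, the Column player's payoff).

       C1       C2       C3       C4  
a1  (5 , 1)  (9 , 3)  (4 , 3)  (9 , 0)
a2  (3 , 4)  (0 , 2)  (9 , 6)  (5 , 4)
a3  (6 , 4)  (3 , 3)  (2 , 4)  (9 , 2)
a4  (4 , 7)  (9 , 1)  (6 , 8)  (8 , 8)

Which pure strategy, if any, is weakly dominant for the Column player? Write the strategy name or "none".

C3

C3 vs C1: a1: 3>1, a2: 6>4, a3: 4=4, a4: 8>7.
C3 vs C2: a1: 3=3, a2: 6>2, a3: 4>3, a4: 8>1.
C3 vs C4: a1: 3>0, a2: 6>4, a3: 4>2, a4: 8=8.
C3 is at least as good as every other strategy against every opponent action, so it is weakly dominant.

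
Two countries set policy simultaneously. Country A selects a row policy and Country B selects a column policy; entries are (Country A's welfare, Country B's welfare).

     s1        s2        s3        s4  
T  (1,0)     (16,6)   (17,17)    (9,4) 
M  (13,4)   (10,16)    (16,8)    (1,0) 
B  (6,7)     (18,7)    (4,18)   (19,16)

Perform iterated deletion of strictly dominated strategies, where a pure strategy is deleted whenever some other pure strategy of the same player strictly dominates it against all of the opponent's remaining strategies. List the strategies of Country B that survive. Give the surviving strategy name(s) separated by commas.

s3

Column s1 is eliminated: s3 beats it against every remaining row (T: 17>0, M: 8>4, B: 18>7).
For Country A, T strictly dominates M on the remaining columns (s2: 16>10, s3: 17>16, s4: 9>1); eliminate M.
For Country B, s3 strictly dominates s2 on the remaining rows (T: 17>6, B: 18>7); eliminate s2.
Column s4 is eliminated: s3 beats it against every remaining row (T: 17>4, B: 18>16).
For Country A, T strictly dominates B on the remaining columns (s3: 17>4); eliminate B.
Among the remaining strategies, none is strictly dominated by another pure strategy of the same player, so the elimination stops.
Surviving strategies — Country A: {T}; Country B: {s3}.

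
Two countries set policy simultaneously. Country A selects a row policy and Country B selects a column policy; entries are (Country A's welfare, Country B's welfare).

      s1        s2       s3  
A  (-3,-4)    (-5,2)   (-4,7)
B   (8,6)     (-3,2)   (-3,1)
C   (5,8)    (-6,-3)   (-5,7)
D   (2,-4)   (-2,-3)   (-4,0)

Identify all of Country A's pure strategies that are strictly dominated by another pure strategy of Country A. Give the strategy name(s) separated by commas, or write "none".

A: dominated, since B does at least as well everywhere (s1: 8>-3, s2: -3>-5, s3: -3>-4).
Nothing dominates B: A at s1 (8>-3); C at s1 (8>5); D at s1 (8>2).
C: dominated, since B does at least as well everywhere (s1: 8>5, s2: -3>-6, s3: -3>-5).
Nothing dominates D: A at s1 (2>-3); B at s2 (-2>-3); C at s2 (-2>-6).

A, C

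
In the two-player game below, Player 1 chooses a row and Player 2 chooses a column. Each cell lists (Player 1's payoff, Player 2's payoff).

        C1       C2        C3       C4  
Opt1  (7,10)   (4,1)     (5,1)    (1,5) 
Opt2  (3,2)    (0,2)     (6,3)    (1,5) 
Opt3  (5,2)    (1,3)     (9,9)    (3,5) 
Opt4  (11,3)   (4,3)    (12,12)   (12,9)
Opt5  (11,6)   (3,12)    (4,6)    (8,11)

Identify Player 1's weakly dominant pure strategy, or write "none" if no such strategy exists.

Opt4 vs Opt1: C1: 11>7, C2: 4=4, C3: 12>5, C4: 12>1.
Opt4 vs Opt2: C1: 11>3, C2: 4>0, C3: 12>6, C4: 12>1.
Opt4 vs Opt3: C1: 11>5, C2: 4>1, C3: 12>9, C4: 12>3.
Opt4 vs Opt5: C1: 11=11, C2: 4>3, C3: 12>4, C4: 12>8.
Opt4 is at least as good as every other strategy against every opponent action, so it is weakly dominant.

Opt4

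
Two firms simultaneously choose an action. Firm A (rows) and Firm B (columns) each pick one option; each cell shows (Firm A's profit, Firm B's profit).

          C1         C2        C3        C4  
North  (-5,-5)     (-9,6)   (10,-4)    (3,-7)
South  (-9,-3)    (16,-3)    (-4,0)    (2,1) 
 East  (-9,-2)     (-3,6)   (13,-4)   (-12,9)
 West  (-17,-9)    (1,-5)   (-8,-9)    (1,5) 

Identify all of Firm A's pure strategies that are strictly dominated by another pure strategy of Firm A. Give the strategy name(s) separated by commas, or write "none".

West

Nothing dominates North: South at C1 (-5>-9); East at C1 (-5>-9); West at C1 (-5>-17).
South: no other strategy beats it everywhere (North at C2 (16>-9); East at C1 (-9=-9); West at C1 (-9>-17)).
Nothing dominates East: North at C2 (-3>-9); South at C1 (-9=-9); West at C1 (-9>-17).
West: dominated, since South does at least as well everywhere (C1: -9>-17, C2: 16>1, C3: -4>-8, C4: 2>1).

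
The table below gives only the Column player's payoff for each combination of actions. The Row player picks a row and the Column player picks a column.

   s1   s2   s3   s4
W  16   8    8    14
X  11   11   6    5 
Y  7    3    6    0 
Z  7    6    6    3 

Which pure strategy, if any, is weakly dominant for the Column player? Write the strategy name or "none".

s1

s1 vs s2: W: 16>8, X: 11=11, Y: 7>3, Z: 7>6.
s1 vs s3: W: 16>8, X: 11>6, Y: 7>6, Z: 7>6.
s1 vs s4: W: 16>14, X: 11>5, Y: 7>0, Z: 7>3.
s1 is at least as good as every other strategy against every opponent action, so it is weakly dominant.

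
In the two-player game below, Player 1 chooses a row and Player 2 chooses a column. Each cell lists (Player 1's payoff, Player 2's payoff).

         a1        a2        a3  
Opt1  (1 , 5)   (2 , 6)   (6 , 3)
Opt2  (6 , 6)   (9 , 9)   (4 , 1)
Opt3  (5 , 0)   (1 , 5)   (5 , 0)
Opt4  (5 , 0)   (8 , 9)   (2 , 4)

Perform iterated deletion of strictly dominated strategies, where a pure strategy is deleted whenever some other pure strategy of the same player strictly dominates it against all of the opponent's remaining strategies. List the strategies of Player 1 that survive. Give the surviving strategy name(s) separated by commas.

Row Opt4 is eliminated: Opt2 beats it against every remaining column (a1: 6>5, a2: 9>8, a3: 4>2).
Column a1 is eliminated: a2 beats it against every remaining row (Opt1: 6>5, Opt2: 9>6, Opt3: 5>0).
Player 1's strategy Opt3 is strictly dominated by Opt1 (a2: 2>1, a3: 6>5) and is removed.
Player 2's strategy a3 is strictly dominated by a2 (Opt1: 6>3, Opt2: 9>1) and is removed.
For Player 1, Opt2 strictly dominates Opt1 on the remaining columns (a2: 9>2); eliminate Opt1.
Among the remaining strategies, none is strictly dominated by another pure strategy of the same player, so the elimination stops.
Surviving strategies — Player 1: {Opt2}; Player 2: {a2}.

Opt2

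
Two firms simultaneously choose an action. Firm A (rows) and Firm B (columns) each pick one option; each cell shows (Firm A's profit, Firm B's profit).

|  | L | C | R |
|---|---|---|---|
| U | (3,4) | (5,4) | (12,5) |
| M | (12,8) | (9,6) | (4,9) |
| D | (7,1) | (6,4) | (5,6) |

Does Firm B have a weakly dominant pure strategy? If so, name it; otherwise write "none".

R

R vs L: U: 5>4, M: 9>8, D: 6>1.
R vs C: U: 5>4, M: 9>6, D: 6>4.
R is at least as good as every other strategy against every opponent action, so it is weakly dominant.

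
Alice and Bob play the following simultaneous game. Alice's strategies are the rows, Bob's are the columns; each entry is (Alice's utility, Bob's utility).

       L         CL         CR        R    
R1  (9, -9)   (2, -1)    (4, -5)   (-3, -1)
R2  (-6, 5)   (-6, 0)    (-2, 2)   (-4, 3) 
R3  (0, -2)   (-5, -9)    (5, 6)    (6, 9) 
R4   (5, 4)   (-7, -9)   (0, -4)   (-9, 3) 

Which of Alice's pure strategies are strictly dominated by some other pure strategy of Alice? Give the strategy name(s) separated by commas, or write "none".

R1 is not dominated — it holds its own against R2 at L (9>-6); R3 at L (9>0); R4 at L (9>5).
R2: dominated, since R1 does at least as well everywhere (L: 9>-6, CL: 2>-6, CR: 4>-2, R: -3>-4).
Nothing dominates R3: R1 at CR (5>4); R2 at L (0>-6); R4 at CL (-5>-7).
R4 is strictly dominated by R1 (L: 9>5, CL: 2>-7, CR: 4>0, R: -3>-9).

R2, R4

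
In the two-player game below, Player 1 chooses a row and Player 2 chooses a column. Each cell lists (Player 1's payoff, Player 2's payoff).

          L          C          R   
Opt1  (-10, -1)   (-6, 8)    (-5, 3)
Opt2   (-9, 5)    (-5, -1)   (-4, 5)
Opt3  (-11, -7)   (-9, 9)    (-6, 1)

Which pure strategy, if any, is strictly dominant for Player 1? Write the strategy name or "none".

Opt2

Opt2 vs Opt1: L: -9>-10, C: -5>-6, R: -4>-5.
Opt2 vs Opt3: L: -9>-11, C: -5>-9, R: -4>-6.
Opt2 strictly beats every other strategy against every opponent action, so it is strictly dominant.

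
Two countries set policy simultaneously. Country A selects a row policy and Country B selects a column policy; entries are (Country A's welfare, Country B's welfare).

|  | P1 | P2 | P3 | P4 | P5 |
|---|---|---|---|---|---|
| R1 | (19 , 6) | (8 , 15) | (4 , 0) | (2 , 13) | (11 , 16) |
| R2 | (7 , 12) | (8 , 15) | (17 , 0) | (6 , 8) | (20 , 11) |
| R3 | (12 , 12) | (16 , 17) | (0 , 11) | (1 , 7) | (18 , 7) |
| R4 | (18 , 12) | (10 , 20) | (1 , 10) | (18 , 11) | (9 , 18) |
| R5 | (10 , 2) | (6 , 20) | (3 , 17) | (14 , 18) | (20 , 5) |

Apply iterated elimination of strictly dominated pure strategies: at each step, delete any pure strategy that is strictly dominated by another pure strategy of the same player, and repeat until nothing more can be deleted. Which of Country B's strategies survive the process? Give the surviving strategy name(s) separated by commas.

P2

Column P1 is eliminated: P2 beats it against every remaining row (R1: 15>6, R2: 15>12, R3: 17>12, R4: 20>12, R5: 20>2).
Column P3 is eliminated: P2 beats it against every remaining row (R1: 15>0, R2: 15>0, R3: 17>11, R4: 20>10, R5: 20>17).
For Country B, P2 strictly dominates P4 on the remaining rows (R1: 15>13, R2: 15>8, R3: 17>7, R4: 20>11, R5: 20>18); eliminate P4.
Row R1 is eliminated: R3 beats it against every remaining column (P2: 16>8, P5: 18>11).
Row R4 is eliminated: R3 beats it against every remaining column (P2: 16>10, P5: 18>9).
Column P5 is eliminated: P2 beats it against every remaining row (R2: 15>11, R3: 17>7, R5: 20>5).
Country A's strategy R2 is strictly dominated by R3 (P2: 16>8) and is removed.
Row R5 is eliminated: R3 beats it against every remaining column (P2: 16>6).
Among the remaining strategies, none is strictly dominated by another pure strategy of the same player, so the elimination stops.
Surviving strategies — Country A: {R3}; Country B: {P2}.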